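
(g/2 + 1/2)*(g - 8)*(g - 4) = g^3/2 - 11*g^2/2 + 10*g + 16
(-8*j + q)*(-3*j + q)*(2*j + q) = 48*j^3 + 2*j^2*q - 9*j*q^2 + q^3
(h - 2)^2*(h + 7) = h^3 + 3*h^2 - 24*h + 28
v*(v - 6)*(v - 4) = v^3 - 10*v^2 + 24*v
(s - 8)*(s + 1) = s^2 - 7*s - 8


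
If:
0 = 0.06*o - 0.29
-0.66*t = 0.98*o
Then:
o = 4.83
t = -7.18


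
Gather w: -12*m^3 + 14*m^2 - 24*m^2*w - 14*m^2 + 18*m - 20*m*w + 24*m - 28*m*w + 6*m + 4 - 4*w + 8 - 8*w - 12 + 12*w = -12*m^3 + 48*m + w*(-24*m^2 - 48*m)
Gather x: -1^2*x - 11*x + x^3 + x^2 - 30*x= x^3 + x^2 - 42*x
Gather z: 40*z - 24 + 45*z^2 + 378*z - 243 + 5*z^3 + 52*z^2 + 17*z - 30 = 5*z^3 + 97*z^2 + 435*z - 297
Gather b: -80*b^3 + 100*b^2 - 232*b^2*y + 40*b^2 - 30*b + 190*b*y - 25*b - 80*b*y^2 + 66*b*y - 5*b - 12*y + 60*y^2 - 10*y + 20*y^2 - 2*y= -80*b^3 + b^2*(140 - 232*y) + b*(-80*y^2 + 256*y - 60) + 80*y^2 - 24*y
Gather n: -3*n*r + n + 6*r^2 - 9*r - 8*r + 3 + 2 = n*(1 - 3*r) + 6*r^2 - 17*r + 5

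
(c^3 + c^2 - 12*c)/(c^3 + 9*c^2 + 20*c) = (c - 3)/(c + 5)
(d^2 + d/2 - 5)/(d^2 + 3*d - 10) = (d + 5/2)/(d + 5)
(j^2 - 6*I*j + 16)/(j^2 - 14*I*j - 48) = (j + 2*I)/(j - 6*I)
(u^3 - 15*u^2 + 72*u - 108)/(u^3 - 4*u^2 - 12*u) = (u^2 - 9*u + 18)/(u*(u + 2))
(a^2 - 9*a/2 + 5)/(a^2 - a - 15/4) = 2*(a - 2)/(2*a + 3)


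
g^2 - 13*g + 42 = (g - 7)*(g - 6)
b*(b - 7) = b^2 - 7*b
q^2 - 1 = (q - 1)*(q + 1)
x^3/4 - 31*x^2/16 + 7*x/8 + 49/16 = (x/4 + 1/4)*(x - 7)*(x - 7/4)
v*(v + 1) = v^2 + v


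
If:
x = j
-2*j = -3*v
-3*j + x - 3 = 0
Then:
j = -3/2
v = -1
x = -3/2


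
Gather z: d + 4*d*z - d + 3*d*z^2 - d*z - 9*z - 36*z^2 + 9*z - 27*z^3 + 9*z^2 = 3*d*z - 27*z^3 + z^2*(3*d - 27)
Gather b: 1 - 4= -3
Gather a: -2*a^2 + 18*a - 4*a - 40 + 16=-2*a^2 + 14*a - 24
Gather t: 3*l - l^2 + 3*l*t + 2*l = -l^2 + 3*l*t + 5*l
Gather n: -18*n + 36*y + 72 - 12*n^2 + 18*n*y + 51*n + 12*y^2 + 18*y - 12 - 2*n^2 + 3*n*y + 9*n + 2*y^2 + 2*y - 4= -14*n^2 + n*(21*y + 42) + 14*y^2 + 56*y + 56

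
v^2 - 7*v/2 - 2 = (v - 4)*(v + 1/2)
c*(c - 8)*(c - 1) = c^3 - 9*c^2 + 8*c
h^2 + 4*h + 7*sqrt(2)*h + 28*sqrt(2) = (h + 4)*(h + 7*sqrt(2))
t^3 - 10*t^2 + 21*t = t*(t - 7)*(t - 3)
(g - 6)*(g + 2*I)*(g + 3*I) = g^3 - 6*g^2 + 5*I*g^2 - 6*g - 30*I*g + 36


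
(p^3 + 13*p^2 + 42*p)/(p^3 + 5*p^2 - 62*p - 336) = p/(p - 8)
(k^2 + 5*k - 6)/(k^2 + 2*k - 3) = (k + 6)/(k + 3)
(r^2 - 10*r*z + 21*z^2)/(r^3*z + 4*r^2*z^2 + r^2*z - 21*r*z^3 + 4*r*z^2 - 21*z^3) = (r - 7*z)/(z*(r^2 + 7*r*z + r + 7*z))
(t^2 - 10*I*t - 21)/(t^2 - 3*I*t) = (t - 7*I)/t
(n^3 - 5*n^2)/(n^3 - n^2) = (n - 5)/(n - 1)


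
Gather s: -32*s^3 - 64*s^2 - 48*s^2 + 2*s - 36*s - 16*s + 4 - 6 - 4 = -32*s^3 - 112*s^2 - 50*s - 6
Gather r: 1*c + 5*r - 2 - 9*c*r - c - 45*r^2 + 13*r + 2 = -45*r^2 + r*(18 - 9*c)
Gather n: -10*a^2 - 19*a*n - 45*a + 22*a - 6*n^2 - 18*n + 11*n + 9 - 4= -10*a^2 - 23*a - 6*n^2 + n*(-19*a - 7) + 5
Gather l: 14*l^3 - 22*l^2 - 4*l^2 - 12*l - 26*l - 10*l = 14*l^3 - 26*l^2 - 48*l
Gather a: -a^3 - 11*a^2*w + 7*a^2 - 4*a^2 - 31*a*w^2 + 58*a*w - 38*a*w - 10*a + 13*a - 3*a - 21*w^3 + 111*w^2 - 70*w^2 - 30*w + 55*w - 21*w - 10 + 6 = -a^3 + a^2*(3 - 11*w) + a*(-31*w^2 + 20*w) - 21*w^3 + 41*w^2 + 4*w - 4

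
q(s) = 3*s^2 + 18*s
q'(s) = 6*s + 18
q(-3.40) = -26.52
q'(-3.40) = -2.40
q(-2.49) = -26.22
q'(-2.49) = 3.06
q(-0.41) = -6.88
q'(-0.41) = 15.54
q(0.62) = 12.31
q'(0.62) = 21.72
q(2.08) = 50.42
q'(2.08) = 30.48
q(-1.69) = -21.85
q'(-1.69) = 7.86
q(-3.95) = -24.29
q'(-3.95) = -5.70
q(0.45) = 8.71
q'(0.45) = 20.70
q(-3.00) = -27.00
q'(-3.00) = 0.00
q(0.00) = 0.00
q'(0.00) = 18.00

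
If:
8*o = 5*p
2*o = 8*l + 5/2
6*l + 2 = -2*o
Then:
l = -9/28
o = -1/28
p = -2/35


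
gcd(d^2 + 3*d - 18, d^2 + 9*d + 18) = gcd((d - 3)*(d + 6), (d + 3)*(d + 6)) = d + 6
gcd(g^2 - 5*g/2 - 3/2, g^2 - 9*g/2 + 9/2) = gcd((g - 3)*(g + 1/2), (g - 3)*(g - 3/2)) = g - 3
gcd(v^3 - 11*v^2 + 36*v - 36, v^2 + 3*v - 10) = v - 2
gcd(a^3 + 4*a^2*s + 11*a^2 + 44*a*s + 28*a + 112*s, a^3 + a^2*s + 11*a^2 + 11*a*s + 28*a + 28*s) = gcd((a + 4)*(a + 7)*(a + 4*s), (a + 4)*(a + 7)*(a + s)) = a^2 + 11*a + 28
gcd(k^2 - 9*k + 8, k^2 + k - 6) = 1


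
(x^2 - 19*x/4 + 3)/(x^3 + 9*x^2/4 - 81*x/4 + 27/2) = (x - 4)/(x^2 + 3*x - 18)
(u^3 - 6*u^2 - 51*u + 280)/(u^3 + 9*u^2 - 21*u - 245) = (u - 8)/(u + 7)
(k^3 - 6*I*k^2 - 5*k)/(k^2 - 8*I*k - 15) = k*(k - I)/(k - 3*I)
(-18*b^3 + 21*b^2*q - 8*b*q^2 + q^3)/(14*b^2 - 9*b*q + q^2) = (9*b^2 - 6*b*q + q^2)/(-7*b + q)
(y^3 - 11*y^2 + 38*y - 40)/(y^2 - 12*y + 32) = (y^2 - 7*y + 10)/(y - 8)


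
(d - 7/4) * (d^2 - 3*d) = d^3 - 19*d^2/4 + 21*d/4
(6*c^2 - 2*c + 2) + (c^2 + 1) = 7*c^2 - 2*c + 3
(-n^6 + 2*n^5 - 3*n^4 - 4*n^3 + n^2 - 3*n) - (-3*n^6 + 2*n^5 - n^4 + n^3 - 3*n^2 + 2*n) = 2*n^6 - 2*n^4 - 5*n^3 + 4*n^2 - 5*n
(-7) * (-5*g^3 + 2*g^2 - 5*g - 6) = 35*g^3 - 14*g^2 + 35*g + 42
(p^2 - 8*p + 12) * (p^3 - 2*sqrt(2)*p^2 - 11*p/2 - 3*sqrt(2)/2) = p^5 - 8*p^4 - 2*sqrt(2)*p^4 + 13*p^3/2 + 16*sqrt(2)*p^3 - 51*sqrt(2)*p^2/2 + 44*p^2 - 66*p + 12*sqrt(2)*p - 18*sqrt(2)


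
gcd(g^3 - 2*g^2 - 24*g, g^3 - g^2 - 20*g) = g^2 + 4*g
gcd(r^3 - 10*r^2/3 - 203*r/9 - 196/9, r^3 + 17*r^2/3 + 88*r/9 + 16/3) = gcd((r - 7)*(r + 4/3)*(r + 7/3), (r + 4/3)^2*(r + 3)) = r + 4/3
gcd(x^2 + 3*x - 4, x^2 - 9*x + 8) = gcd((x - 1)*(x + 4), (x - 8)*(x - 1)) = x - 1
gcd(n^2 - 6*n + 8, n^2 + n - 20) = n - 4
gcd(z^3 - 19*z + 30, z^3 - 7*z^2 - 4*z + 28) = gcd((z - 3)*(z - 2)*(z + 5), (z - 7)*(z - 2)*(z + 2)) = z - 2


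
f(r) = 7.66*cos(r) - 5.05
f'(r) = -7.66*sin(r)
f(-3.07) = -12.69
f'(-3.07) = 0.55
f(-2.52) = -11.28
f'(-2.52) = 4.46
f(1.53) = -4.74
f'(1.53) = -7.65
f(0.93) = -0.47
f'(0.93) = -6.14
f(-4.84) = -4.08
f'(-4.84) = -7.60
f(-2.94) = -12.55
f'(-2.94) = 1.53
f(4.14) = -9.20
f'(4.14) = 6.44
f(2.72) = -12.04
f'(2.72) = -3.13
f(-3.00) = -12.63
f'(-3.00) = 1.08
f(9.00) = -12.03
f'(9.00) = -3.16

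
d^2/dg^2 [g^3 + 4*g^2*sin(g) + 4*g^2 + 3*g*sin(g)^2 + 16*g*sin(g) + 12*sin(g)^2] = -4*g^2*sin(g) + 6*g*cos(2*g) + 16*sqrt(2)*g*cos(g + pi/4) + 6*g + 8*sin(g) + 6*sin(2*g) + 32*cos(g) + 24*cos(2*g) + 8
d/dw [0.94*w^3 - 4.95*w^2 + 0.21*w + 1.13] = 2.82*w^2 - 9.9*w + 0.21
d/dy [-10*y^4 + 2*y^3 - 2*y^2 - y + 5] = -40*y^3 + 6*y^2 - 4*y - 1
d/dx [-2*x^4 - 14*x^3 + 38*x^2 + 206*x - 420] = -8*x^3 - 42*x^2 + 76*x + 206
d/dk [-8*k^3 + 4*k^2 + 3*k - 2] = -24*k^2 + 8*k + 3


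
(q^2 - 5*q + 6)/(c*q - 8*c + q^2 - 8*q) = (q^2 - 5*q + 6)/(c*q - 8*c + q^2 - 8*q)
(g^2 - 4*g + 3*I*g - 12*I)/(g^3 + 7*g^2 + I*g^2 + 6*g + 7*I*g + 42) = (g - 4)/(g^2 + g*(7 - 2*I) - 14*I)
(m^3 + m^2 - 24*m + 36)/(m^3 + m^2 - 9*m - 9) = (m^2 + 4*m - 12)/(m^2 + 4*m + 3)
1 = 1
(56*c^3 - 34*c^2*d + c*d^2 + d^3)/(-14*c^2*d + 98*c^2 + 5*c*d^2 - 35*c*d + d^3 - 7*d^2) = (-4*c + d)/(d - 7)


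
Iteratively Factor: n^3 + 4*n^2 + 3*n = (n + 1)*(n^2 + 3*n) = n*(n + 1)*(n + 3)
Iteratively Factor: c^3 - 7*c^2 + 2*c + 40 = (c + 2)*(c^2 - 9*c + 20) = (c - 4)*(c + 2)*(c - 5)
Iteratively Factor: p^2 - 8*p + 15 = (p - 5)*(p - 3)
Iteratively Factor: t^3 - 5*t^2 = (t)*(t^2 - 5*t) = t*(t - 5)*(t)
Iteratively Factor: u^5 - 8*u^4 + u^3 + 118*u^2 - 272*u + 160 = (u - 2)*(u^4 - 6*u^3 - 11*u^2 + 96*u - 80) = (u - 4)*(u - 2)*(u^3 - 2*u^2 - 19*u + 20) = (u - 4)*(u - 2)*(u - 1)*(u^2 - u - 20) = (u - 5)*(u - 4)*(u - 2)*(u - 1)*(u + 4)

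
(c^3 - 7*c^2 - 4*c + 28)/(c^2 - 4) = c - 7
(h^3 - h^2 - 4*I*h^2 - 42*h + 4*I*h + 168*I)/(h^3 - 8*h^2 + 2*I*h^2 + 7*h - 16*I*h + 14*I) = (h^2 + h*(6 - 4*I) - 24*I)/(h^2 + h*(-1 + 2*I) - 2*I)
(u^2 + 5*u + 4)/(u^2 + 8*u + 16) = (u + 1)/(u + 4)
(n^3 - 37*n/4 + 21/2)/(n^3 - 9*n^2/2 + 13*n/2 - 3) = (n + 7/2)/(n - 1)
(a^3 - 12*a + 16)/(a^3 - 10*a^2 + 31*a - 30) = (a^2 + 2*a - 8)/(a^2 - 8*a + 15)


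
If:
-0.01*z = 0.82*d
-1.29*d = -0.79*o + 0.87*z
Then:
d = -0.0121951219512195*z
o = 1.08135226921889*z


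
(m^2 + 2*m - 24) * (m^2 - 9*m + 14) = m^4 - 7*m^3 - 28*m^2 + 244*m - 336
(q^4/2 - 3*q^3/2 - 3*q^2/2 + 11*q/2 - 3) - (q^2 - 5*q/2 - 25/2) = q^4/2 - 3*q^3/2 - 5*q^2/2 + 8*q + 19/2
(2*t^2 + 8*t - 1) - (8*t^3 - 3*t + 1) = -8*t^3 + 2*t^2 + 11*t - 2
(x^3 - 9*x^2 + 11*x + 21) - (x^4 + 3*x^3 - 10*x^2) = -x^4 - 2*x^3 + x^2 + 11*x + 21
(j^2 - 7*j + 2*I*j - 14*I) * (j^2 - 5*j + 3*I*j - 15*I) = j^4 - 12*j^3 + 5*I*j^3 + 29*j^2 - 60*I*j^2 + 72*j + 175*I*j - 210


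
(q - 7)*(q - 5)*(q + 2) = q^3 - 10*q^2 + 11*q + 70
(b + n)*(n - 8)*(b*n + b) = b^2*n^2 - 7*b^2*n - 8*b^2 + b*n^3 - 7*b*n^2 - 8*b*n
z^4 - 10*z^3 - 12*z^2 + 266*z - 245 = (z - 7)^2*(z - 1)*(z + 5)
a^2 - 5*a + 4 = (a - 4)*(a - 1)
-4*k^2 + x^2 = (-2*k + x)*(2*k + x)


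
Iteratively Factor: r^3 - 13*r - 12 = (r + 3)*(r^2 - 3*r - 4) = (r + 1)*(r + 3)*(r - 4)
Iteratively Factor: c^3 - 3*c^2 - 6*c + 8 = (c - 1)*(c^2 - 2*c - 8) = (c - 4)*(c - 1)*(c + 2)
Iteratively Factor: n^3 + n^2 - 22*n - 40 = (n + 4)*(n^2 - 3*n - 10) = (n - 5)*(n + 4)*(n + 2)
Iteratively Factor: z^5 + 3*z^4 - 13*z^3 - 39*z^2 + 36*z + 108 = (z + 3)*(z^4 - 13*z^2 + 36) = (z - 3)*(z + 3)*(z^3 + 3*z^2 - 4*z - 12) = (z - 3)*(z - 2)*(z + 3)*(z^2 + 5*z + 6) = (z - 3)*(z - 2)*(z + 3)^2*(z + 2)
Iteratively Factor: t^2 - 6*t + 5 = (t - 1)*(t - 5)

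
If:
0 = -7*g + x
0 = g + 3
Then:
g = -3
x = -21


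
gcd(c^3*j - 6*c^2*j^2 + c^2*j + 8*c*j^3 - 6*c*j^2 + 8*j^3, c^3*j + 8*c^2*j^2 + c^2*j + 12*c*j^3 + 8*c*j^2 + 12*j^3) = c*j + j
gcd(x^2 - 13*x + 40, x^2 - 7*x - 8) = x - 8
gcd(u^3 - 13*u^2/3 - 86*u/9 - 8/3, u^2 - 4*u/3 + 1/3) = 1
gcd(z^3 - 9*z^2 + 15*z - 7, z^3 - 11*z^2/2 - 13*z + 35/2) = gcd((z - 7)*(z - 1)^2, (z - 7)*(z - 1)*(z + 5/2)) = z^2 - 8*z + 7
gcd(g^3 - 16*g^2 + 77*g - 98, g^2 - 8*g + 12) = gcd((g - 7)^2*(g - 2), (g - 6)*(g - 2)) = g - 2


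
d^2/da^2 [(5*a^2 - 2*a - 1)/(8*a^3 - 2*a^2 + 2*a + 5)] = 2*(320*a^6 - 384*a^5 - 528*a^4 - 1228*a^3 + 570*a^2 + 72*a + 131)/(512*a^9 - 384*a^8 + 480*a^7 + 760*a^6 - 360*a^5 + 516*a^4 + 488*a^3 - 90*a^2 + 150*a + 125)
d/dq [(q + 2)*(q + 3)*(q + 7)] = 3*q^2 + 24*q + 41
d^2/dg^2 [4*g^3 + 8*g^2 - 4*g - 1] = 24*g + 16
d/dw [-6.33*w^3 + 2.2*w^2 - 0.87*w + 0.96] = -18.99*w^2 + 4.4*w - 0.87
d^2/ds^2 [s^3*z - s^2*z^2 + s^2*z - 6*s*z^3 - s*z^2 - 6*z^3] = 2*z*(3*s - z + 1)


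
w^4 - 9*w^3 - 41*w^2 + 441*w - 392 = (w - 8)*(w - 7)*(w - 1)*(w + 7)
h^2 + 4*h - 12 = (h - 2)*(h + 6)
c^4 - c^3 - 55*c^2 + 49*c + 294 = (c - 7)*(c - 3)*(c + 2)*(c + 7)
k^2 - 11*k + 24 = (k - 8)*(k - 3)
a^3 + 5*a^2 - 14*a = a*(a - 2)*(a + 7)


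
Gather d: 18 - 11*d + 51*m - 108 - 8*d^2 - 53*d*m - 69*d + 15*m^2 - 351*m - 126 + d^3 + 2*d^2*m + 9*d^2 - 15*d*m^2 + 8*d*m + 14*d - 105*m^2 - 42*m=d^3 + d^2*(2*m + 1) + d*(-15*m^2 - 45*m - 66) - 90*m^2 - 342*m - 216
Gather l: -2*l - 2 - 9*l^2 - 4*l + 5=-9*l^2 - 6*l + 3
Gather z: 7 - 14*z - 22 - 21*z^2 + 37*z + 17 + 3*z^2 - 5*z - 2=-18*z^2 + 18*z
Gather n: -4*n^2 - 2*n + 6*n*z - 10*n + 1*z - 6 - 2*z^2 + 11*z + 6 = -4*n^2 + n*(6*z - 12) - 2*z^2 + 12*z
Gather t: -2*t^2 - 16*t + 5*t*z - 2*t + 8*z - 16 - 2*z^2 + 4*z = -2*t^2 + t*(5*z - 18) - 2*z^2 + 12*z - 16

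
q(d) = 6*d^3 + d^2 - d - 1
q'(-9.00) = 1439.00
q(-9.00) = -4285.00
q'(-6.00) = 635.00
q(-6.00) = -1255.00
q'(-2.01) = 67.70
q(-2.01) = -43.67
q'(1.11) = 23.40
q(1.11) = 7.33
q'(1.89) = 67.08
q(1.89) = 41.19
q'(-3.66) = 232.80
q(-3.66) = -278.11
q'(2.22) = 92.15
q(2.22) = 67.35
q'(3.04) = 171.43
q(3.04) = 173.77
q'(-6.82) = 822.58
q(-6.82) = -1850.96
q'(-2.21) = 82.49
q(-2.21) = -58.67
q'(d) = 18*d^2 + 2*d - 1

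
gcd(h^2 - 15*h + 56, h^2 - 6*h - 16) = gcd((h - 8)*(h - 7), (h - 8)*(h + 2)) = h - 8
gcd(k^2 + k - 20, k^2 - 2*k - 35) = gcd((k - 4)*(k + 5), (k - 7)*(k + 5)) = k + 5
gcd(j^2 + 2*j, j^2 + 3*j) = j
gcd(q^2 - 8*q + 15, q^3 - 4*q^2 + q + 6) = q - 3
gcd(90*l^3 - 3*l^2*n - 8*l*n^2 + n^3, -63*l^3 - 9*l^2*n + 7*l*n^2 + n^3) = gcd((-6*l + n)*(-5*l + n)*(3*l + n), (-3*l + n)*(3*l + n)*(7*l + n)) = 3*l + n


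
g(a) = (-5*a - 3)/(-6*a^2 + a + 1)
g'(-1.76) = -0.08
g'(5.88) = -0.03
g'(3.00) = -0.15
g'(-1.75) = -0.08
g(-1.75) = -0.30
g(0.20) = -4.17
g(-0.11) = -3.00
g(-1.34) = -0.33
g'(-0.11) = 2.39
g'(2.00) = -0.44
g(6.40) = 0.15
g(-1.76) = -0.30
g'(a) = (-5*a - 3)*(12*a - 1)/(-6*a^2 + a + 1)^2 - 5/(-6*a^2 + a + 1)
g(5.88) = 0.16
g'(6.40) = -0.03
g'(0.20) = -11.28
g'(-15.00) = 0.00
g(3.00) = 0.36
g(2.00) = 0.62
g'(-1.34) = -0.06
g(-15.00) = -0.05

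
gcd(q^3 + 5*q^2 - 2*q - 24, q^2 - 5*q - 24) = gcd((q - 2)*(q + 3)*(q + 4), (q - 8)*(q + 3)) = q + 3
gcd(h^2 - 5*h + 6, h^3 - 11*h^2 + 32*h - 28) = h - 2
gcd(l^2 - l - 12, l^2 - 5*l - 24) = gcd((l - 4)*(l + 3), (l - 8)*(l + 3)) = l + 3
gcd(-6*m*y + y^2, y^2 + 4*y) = y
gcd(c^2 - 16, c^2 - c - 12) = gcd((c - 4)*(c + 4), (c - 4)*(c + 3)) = c - 4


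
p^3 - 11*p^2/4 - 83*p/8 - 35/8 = (p - 5)*(p + 1/2)*(p + 7/4)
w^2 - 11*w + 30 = (w - 6)*(w - 5)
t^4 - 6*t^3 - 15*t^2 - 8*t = t*(t - 8)*(t + 1)^2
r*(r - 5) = r^2 - 5*r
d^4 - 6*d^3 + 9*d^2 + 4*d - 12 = (d - 3)*(d - 2)^2*(d + 1)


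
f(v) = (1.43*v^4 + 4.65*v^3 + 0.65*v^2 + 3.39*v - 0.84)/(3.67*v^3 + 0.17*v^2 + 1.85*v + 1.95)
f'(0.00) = 2.15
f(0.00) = -0.43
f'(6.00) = 0.39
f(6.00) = 3.57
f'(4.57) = 0.40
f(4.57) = 3.01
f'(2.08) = 0.49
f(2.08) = 1.96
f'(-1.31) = 1.46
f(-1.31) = 1.23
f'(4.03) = 0.40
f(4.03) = 2.79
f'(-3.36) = 0.42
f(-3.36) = -0.01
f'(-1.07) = 3.14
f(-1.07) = 1.74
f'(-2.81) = 0.45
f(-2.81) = 0.23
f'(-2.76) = 0.45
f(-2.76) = 0.25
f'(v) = (-11.01*v^2 - 0.34*v - 1.85)*(1.43*v^4 + 4.65*v^3 + 0.65*v^2 + 3.39*v - 0.84)/(3.67*v^3 + 0.17*v^2 + 1.85*v + 1.95)^2 + (5.72*v^3 + 13.95*v^2 + 1.3*v + 3.39)/(3.67*v^3 + 0.17*v^2 + 1.85*v + 1.95) = (5.2481*v^6 + 0.486200000000004*v^5 + 6.3415*v^4 + 3.4764*v^3 + 37.0771*v^2 + 2.8206*v + 8.1645)/(13.4689*v^6 + 1.2478*v^5 + 13.6079*v^4 + 14.942*v^3 + 4.0855*v^2 + 7.215*v + 3.8025)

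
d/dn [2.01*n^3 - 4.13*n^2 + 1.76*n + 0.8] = 6.03*n^2 - 8.26*n + 1.76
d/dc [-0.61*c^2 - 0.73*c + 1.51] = -1.22*c - 0.73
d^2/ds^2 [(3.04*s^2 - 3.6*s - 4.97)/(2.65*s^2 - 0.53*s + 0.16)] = (2.8421709430404e-14*s^4 - 42.02264*s^3 - 217.14471*s^2 + 51.04059*s + 0.967501999999999)/(18.609625*s^6 - 11.165775*s^5 + 5.603955*s^4 - 1.497197*s^3 + 0.338352*s^2 - 0.040704*s + 0.004096)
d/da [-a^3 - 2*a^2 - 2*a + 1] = -3*a^2 - 4*a - 2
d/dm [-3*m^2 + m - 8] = 1 - 6*m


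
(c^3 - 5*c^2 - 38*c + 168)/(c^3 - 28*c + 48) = (c - 7)/(c - 2)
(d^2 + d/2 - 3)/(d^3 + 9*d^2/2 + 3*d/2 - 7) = (2*d - 3)/(2*d^2 + 5*d - 7)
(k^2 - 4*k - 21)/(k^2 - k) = (k^2 - 4*k - 21)/(k*(k - 1))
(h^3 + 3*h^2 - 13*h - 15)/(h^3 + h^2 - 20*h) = (h^2 - 2*h - 3)/(h*(h - 4))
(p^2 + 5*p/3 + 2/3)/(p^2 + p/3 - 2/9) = 3*(p + 1)/(3*p - 1)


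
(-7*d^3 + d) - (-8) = -7*d^3 + d + 8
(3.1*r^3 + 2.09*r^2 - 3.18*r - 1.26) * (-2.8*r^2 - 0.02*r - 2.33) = -8.68*r^5 - 5.914*r^4 + 1.6392*r^3 - 1.2781*r^2 + 7.4346*r + 2.9358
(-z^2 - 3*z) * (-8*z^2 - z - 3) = 8*z^4 + 25*z^3 + 6*z^2 + 9*z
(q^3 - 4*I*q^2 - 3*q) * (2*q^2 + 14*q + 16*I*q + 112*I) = 2*q^5 + 14*q^4 + 8*I*q^4 + 58*q^3 + 56*I*q^3 + 406*q^2 - 48*I*q^2 - 336*I*q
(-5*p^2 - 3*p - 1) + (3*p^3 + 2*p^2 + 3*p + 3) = 3*p^3 - 3*p^2 + 2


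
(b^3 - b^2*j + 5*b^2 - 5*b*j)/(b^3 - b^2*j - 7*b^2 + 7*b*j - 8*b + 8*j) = b*(b + 5)/(b^2 - 7*b - 8)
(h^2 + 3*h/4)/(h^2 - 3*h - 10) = h*(4*h + 3)/(4*(h^2 - 3*h - 10))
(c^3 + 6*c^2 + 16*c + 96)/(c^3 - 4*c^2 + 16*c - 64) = (c + 6)/(c - 4)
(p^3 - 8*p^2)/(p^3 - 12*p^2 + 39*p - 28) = p^2*(p - 8)/(p^3 - 12*p^2 + 39*p - 28)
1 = 1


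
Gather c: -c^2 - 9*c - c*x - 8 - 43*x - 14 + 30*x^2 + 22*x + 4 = -c^2 + c*(-x - 9) + 30*x^2 - 21*x - 18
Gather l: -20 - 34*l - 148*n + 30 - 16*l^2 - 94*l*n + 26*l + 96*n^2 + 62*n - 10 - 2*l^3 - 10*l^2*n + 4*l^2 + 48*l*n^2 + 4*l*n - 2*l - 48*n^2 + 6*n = -2*l^3 + l^2*(-10*n - 12) + l*(48*n^2 - 90*n - 10) + 48*n^2 - 80*n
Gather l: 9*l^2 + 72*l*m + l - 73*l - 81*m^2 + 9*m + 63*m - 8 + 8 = 9*l^2 + l*(72*m - 72) - 81*m^2 + 72*m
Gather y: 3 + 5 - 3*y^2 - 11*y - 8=-3*y^2 - 11*y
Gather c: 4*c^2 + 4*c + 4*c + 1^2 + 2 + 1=4*c^2 + 8*c + 4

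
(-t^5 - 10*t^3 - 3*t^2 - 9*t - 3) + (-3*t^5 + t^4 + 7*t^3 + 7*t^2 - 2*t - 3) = -4*t^5 + t^4 - 3*t^3 + 4*t^2 - 11*t - 6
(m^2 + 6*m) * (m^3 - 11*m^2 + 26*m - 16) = m^5 - 5*m^4 - 40*m^3 + 140*m^2 - 96*m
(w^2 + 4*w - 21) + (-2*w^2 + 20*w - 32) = -w^2 + 24*w - 53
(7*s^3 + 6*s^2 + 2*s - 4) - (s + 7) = 7*s^3 + 6*s^2 + s - 11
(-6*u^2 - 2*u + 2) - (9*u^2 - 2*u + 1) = 1 - 15*u^2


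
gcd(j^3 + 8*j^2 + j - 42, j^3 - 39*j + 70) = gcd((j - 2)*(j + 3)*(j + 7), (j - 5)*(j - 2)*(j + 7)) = j^2 + 5*j - 14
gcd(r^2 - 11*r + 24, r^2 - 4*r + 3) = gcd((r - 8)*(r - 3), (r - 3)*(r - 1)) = r - 3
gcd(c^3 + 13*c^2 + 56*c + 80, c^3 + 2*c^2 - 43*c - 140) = c^2 + 9*c + 20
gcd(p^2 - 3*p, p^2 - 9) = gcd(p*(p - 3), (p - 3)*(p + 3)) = p - 3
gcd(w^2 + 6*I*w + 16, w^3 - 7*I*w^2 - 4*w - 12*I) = w - 2*I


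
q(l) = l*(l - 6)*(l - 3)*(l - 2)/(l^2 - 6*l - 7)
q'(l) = l*(6 - 2*l)*(l - 6)*(l - 3)*(l - 2)/(l^2 - 6*l - 7)^2 + l*(l - 6)*(l - 3)/(l^2 - 6*l - 7) + l*(l - 6)*(l - 2)/(l^2 - 6*l - 7) + l*(l - 3)*(l - 2)/(l^2 - 6*l - 7) + (l - 6)*(l - 3)*(l - 2)/(l^2 - 6*l - 7) = (2*l^5 - 29*l^4 + 104*l^3 + 51*l^2 - 504*l + 252)/(l^4 - 12*l^3 + 22*l^2 + 84*l + 49)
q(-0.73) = -23.97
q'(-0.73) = 137.28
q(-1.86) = 35.99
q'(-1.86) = 5.25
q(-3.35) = 43.75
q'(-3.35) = -9.96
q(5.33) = 2.62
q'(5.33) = -0.35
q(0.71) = 1.03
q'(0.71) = -0.43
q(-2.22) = 35.74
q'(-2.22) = -2.59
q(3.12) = 0.08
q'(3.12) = 0.70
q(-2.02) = 35.53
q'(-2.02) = 0.84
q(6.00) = 0.00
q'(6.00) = -10.29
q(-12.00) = 217.03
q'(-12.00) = -28.96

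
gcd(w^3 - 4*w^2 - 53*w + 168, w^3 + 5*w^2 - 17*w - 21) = w^2 + 4*w - 21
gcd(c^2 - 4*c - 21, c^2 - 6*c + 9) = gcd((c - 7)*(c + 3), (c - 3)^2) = 1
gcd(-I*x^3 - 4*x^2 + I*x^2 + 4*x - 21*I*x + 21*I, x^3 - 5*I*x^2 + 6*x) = 1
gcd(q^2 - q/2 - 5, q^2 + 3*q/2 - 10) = q - 5/2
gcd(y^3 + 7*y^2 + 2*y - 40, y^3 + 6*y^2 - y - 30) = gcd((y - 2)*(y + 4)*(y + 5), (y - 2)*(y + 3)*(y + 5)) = y^2 + 3*y - 10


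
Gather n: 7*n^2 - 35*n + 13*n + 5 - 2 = 7*n^2 - 22*n + 3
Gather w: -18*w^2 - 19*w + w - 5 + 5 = -18*w^2 - 18*w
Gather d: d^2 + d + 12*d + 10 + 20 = d^2 + 13*d + 30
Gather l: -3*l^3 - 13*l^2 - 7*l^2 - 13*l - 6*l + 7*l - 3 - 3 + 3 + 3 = -3*l^3 - 20*l^2 - 12*l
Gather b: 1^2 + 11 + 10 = 22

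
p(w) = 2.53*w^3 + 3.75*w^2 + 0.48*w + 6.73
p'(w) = 7.59*w^2 + 7.5*w + 0.48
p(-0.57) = 7.21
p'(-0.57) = -1.33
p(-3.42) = -52.25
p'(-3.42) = 63.61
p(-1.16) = 7.27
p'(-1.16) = 1.99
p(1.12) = 15.53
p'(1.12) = 18.40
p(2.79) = 92.21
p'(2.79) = 80.49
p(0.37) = 7.55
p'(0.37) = 4.29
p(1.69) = 30.46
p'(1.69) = 34.83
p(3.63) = 178.90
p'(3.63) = 127.72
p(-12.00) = -3830.87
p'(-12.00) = 1003.44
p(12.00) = 4924.33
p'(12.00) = 1183.44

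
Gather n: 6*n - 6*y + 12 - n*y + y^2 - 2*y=n*(6 - y) + y^2 - 8*y + 12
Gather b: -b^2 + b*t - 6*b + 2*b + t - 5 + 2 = -b^2 + b*(t - 4) + t - 3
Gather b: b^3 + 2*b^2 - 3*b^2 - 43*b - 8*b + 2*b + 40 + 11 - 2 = b^3 - b^2 - 49*b + 49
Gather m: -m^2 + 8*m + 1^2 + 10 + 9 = -m^2 + 8*m + 20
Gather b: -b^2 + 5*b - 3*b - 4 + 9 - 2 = -b^2 + 2*b + 3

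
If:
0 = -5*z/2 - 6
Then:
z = -12/5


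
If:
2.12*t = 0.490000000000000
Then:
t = 0.23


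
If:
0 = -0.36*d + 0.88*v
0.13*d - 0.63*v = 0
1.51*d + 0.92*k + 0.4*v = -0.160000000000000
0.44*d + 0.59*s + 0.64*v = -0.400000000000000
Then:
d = 0.00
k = -0.17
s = -0.68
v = 0.00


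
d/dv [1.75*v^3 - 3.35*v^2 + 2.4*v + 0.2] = 5.25*v^2 - 6.7*v + 2.4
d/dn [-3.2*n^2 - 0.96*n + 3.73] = -6.4*n - 0.96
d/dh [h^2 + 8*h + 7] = 2*h + 8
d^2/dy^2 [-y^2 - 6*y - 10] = -2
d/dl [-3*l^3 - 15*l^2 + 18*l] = -9*l^2 - 30*l + 18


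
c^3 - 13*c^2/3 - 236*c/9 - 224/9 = (c - 8)*(c + 4/3)*(c + 7/3)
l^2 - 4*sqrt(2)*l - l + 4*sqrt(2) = (l - 1)*(l - 4*sqrt(2))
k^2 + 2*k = k*(k + 2)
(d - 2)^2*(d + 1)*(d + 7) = d^4 + 4*d^3 - 21*d^2 + 4*d + 28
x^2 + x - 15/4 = (x - 3/2)*(x + 5/2)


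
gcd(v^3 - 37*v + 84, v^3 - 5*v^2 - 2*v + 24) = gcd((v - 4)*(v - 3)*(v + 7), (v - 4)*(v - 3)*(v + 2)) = v^2 - 7*v + 12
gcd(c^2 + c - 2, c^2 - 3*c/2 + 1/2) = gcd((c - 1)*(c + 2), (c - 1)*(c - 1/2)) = c - 1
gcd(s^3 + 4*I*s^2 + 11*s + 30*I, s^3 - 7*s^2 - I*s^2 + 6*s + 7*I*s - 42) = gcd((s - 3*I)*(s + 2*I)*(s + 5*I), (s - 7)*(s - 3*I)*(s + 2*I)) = s^2 - I*s + 6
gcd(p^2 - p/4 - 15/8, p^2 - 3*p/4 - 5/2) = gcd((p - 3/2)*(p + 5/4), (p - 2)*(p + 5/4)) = p + 5/4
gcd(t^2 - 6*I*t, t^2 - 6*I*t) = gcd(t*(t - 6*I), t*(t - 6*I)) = t^2 - 6*I*t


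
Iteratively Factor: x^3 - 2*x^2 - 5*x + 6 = (x - 3)*(x^2 + x - 2) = (x - 3)*(x - 1)*(x + 2)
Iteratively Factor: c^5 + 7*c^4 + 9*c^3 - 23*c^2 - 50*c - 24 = (c + 4)*(c^4 + 3*c^3 - 3*c^2 - 11*c - 6) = (c - 2)*(c + 4)*(c^3 + 5*c^2 + 7*c + 3) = (c - 2)*(c + 1)*(c + 4)*(c^2 + 4*c + 3) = (c - 2)*(c + 1)*(c + 3)*(c + 4)*(c + 1)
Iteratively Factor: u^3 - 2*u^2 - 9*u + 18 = (u - 2)*(u^2 - 9) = (u - 2)*(u + 3)*(u - 3)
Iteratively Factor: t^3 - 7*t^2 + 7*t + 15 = (t + 1)*(t^2 - 8*t + 15) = (t - 3)*(t + 1)*(t - 5)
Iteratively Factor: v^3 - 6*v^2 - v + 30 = (v - 5)*(v^2 - v - 6) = (v - 5)*(v - 3)*(v + 2)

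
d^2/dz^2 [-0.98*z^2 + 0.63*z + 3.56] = -1.96000000000000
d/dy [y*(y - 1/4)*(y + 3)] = 3*y^2 + 11*y/2 - 3/4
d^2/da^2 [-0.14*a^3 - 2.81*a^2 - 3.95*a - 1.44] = -0.84*a - 5.62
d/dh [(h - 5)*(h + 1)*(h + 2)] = 3*h^2 - 4*h - 13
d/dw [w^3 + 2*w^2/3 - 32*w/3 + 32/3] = 3*w^2 + 4*w/3 - 32/3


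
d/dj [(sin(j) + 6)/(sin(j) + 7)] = cos(j)/(sin(j) + 7)^2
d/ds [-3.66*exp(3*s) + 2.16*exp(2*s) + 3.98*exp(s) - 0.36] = (-10.98*exp(2*s) + 4.32*exp(s) + 3.98)*exp(s)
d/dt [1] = 0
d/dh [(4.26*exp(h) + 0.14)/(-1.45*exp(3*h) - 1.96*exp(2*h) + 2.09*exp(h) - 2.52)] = (12.354*exp(3*h) + 8.9586*exp(2*h) + 0.5488*exp(h) - 11.0278)*exp(h)/(2.1025*exp(6*h) + 5.684*exp(5*h) - 2.2194*exp(4*h) - 0.8848*exp(3*h) + 14.2465*exp(2*h) - 10.5336*exp(h) + 6.3504)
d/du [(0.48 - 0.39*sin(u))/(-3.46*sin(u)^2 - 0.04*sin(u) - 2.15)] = (-1.3494*sin(u)^2 + 3.3216*sin(u) + 0.8577)*cos(u)/(11.9716*sin(u)^4 + 0.2768*sin(u)^3 + 14.8796*sin(u)^2 + 0.172*sin(u) + 4.6225)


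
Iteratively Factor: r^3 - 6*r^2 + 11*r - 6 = (r - 1)*(r^2 - 5*r + 6) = (r - 3)*(r - 1)*(r - 2)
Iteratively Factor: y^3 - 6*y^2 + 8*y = (y - 2)*(y^2 - 4*y) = y*(y - 2)*(y - 4)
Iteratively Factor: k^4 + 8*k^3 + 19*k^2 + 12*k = (k + 1)*(k^3 + 7*k^2 + 12*k) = k*(k + 1)*(k^2 + 7*k + 12) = k*(k + 1)*(k + 3)*(k + 4)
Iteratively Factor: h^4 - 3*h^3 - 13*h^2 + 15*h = (h - 1)*(h^3 - 2*h^2 - 15*h) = (h - 1)*(h + 3)*(h^2 - 5*h) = h*(h - 1)*(h + 3)*(h - 5)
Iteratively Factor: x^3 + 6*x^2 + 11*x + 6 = (x + 2)*(x^2 + 4*x + 3) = (x + 2)*(x + 3)*(x + 1)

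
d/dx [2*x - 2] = 2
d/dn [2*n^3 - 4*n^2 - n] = 6*n^2 - 8*n - 1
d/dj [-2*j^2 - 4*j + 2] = -4*j - 4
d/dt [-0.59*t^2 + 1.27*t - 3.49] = 1.27 - 1.18*t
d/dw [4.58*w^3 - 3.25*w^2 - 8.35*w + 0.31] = 13.74*w^2 - 6.5*w - 8.35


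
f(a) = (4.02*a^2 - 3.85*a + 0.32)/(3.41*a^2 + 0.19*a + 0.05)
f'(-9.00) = 0.02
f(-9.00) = 1.31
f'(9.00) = 0.01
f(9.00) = 1.05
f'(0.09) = -33.55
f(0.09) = 0.06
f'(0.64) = 1.75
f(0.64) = -0.32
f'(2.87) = 0.13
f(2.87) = 0.78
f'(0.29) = 2.60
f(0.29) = -1.17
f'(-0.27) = 20.28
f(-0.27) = 6.68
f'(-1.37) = 0.74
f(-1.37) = 2.12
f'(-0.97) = 1.54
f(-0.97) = 2.55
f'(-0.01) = -99.77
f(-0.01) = 7.41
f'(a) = (-6.82*a - 0.19)*(4.02*a^2 - 3.85*a + 0.32)/(3.41*a^2 + 0.19*a + 0.05)^2 + (8.04*a - 3.85)/(3.41*a^2 + 0.19*a + 0.05)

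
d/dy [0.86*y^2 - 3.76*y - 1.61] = 1.72*y - 3.76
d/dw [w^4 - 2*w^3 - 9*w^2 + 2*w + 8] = 4*w^3 - 6*w^2 - 18*w + 2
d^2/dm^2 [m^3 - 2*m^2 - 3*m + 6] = 6*m - 4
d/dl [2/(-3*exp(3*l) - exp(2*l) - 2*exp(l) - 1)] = (18*exp(2*l) + 4*exp(l) + 4)*exp(l)/(3*exp(3*l) + exp(2*l) + 2*exp(l) + 1)^2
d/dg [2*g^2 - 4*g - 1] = 4*g - 4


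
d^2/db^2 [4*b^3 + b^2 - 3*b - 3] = 24*b + 2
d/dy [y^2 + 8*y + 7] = 2*y + 8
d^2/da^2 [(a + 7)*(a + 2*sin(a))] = -2*(a + 7)*sin(a) + 4*cos(a) + 2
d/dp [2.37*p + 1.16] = 2.37000000000000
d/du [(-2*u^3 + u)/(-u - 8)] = 4*(u^3 + 12*u^2 - 2)/(u^2 + 16*u + 64)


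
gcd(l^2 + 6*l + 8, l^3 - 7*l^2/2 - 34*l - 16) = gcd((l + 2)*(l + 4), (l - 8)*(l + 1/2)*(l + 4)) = l + 4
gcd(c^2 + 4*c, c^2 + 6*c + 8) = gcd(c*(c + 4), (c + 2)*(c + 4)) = c + 4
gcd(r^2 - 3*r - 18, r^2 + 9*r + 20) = 1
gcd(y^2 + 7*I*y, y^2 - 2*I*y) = y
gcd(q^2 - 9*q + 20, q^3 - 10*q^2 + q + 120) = q - 5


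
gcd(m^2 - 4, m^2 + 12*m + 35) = 1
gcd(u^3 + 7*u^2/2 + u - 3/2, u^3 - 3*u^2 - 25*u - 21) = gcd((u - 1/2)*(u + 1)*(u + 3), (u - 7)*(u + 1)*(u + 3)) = u^2 + 4*u + 3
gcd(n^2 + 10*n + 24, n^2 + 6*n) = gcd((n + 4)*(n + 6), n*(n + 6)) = n + 6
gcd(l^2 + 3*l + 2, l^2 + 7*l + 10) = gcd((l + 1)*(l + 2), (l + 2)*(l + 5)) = l + 2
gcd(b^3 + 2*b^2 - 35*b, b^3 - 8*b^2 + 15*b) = b^2 - 5*b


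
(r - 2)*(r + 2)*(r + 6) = r^3 + 6*r^2 - 4*r - 24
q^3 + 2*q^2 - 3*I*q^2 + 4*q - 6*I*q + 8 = (q + 2)*(q - 4*I)*(q + I)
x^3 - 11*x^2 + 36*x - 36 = (x - 6)*(x - 3)*(x - 2)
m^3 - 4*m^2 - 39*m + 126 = (m - 7)*(m - 3)*(m + 6)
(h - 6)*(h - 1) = h^2 - 7*h + 6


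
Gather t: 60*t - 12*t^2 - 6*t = -12*t^2 + 54*t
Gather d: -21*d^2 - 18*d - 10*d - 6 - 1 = -21*d^2 - 28*d - 7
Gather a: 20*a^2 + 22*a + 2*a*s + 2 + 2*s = 20*a^2 + a*(2*s + 22) + 2*s + 2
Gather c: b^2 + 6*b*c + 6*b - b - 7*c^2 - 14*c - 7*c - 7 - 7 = b^2 + 5*b - 7*c^2 + c*(6*b - 21) - 14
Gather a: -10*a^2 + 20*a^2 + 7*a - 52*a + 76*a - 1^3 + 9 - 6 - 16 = 10*a^2 + 31*a - 14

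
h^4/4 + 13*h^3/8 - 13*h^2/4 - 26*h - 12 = (h/4 + 1)*(h - 4)*(h + 1/2)*(h + 6)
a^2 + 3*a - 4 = (a - 1)*(a + 4)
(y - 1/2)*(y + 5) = y^2 + 9*y/2 - 5/2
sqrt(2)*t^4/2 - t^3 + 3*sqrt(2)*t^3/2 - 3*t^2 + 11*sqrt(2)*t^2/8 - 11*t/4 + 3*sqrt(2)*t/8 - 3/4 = (t + 1/2)*(t + 3/2)*(t - sqrt(2))*(sqrt(2)*t/2 + sqrt(2)/2)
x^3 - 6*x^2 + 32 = (x - 4)^2*(x + 2)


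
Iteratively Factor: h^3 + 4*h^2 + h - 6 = (h - 1)*(h^2 + 5*h + 6) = (h - 1)*(h + 3)*(h + 2)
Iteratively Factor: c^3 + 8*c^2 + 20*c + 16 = (c + 2)*(c^2 + 6*c + 8) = (c + 2)^2*(c + 4)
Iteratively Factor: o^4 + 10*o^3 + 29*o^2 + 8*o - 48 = (o + 4)*(o^3 + 6*o^2 + 5*o - 12) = (o + 4)^2*(o^2 + 2*o - 3) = (o - 1)*(o + 4)^2*(o + 3)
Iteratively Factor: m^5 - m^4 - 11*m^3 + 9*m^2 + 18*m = (m + 3)*(m^4 - 4*m^3 + m^2 + 6*m) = (m - 3)*(m + 3)*(m^3 - m^2 - 2*m) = (m - 3)*(m - 2)*(m + 3)*(m^2 + m) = (m - 3)*(m - 2)*(m + 1)*(m + 3)*(m)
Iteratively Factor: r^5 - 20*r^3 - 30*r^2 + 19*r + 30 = (r + 3)*(r^4 - 3*r^3 - 11*r^2 + 3*r + 10) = (r + 1)*(r + 3)*(r^3 - 4*r^2 - 7*r + 10) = (r - 5)*(r + 1)*(r + 3)*(r^2 + r - 2) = (r - 5)*(r - 1)*(r + 1)*(r + 3)*(r + 2)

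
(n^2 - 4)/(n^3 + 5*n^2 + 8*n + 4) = (n - 2)/(n^2 + 3*n + 2)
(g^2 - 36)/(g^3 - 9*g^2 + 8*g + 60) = (g + 6)/(g^2 - 3*g - 10)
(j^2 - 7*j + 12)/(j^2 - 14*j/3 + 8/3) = 3*(j - 3)/(3*j - 2)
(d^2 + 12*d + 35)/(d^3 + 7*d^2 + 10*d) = (d + 7)/(d*(d + 2))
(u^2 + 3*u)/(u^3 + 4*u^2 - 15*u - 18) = u*(u + 3)/(u^3 + 4*u^2 - 15*u - 18)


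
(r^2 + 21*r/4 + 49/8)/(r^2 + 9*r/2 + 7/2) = (r + 7/4)/(r + 1)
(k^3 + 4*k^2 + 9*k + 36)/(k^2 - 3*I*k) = k + 4 + 3*I + 12*I/k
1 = 1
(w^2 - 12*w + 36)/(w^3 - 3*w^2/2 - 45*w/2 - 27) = 2*(w - 6)/(2*w^2 + 9*w + 9)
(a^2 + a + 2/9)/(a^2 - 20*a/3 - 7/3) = (a + 2/3)/(a - 7)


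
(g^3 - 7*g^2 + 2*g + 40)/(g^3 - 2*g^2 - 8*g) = (g - 5)/g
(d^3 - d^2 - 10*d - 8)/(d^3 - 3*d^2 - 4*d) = (d + 2)/d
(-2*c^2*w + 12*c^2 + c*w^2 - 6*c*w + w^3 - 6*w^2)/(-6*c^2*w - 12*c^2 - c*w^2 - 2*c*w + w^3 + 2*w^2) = (-c*w + 6*c + w^2 - 6*w)/(-3*c*w - 6*c + w^2 + 2*w)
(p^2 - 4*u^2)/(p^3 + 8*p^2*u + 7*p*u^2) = (p^2 - 4*u^2)/(p*(p^2 + 8*p*u + 7*u^2))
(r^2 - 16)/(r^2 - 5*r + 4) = (r + 4)/(r - 1)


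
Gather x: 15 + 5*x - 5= 5*x + 10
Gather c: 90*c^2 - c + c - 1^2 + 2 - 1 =90*c^2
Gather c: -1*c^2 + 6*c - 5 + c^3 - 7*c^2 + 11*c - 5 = c^3 - 8*c^2 + 17*c - 10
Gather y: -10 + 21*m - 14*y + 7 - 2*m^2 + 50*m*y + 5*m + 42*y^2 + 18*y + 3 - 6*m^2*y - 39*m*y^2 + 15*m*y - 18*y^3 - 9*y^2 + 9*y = -2*m^2 + 26*m - 18*y^3 + y^2*(33 - 39*m) + y*(-6*m^2 + 65*m + 13)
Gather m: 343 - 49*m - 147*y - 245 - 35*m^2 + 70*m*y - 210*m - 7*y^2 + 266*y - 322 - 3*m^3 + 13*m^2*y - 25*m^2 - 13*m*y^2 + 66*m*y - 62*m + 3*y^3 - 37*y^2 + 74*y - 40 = -3*m^3 + m^2*(13*y - 60) + m*(-13*y^2 + 136*y - 321) + 3*y^3 - 44*y^2 + 193*y - 264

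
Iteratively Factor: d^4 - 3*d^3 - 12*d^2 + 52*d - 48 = (d - 2)*(d^3 - d^2 - 14*d + 24) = (d - 3)*(d - 2)*(d^2 + 2*d - 8) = (d - 3)*(d - 2)*(d + 4)*(d - 2)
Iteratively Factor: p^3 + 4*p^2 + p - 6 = (p + 3)*(p^2 + p - 2) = (p + 2)*(p + 3)*(p - 1)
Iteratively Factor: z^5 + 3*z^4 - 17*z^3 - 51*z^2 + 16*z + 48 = (z - 1)*(z^4 + 4*z^3 - 13*z^2 - 64*z - 48) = (z - 4)*(z - 1)*(z^3 + 8*z^2 + 19*z + 12) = (z - 4)*(z - 1)*(z + 1)*(z^2 + 7*z + 12) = (z - 4)*(z - 1)*(z + 1)*(z + 3)*(z + 4)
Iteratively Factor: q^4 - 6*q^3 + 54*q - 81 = (q + 3)*(q^3 - 9*q^2 + 27*q - 27) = (q - 3)*(q + 3)*(q^2 - 6*q + 9) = (q - 3)^2*(q + 3)*(q - 3)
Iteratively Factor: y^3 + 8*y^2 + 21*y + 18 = (y + 3)*(y^2 + 5*y + 6) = (y + 3)^2*(y + 2)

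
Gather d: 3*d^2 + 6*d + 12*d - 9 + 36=3*d^2 + 18*d + 27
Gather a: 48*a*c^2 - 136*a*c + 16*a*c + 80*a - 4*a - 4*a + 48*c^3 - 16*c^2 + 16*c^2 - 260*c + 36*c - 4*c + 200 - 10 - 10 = a*(48*c^2 - 120*c + 72) + 48*c^3 - 228*c + 180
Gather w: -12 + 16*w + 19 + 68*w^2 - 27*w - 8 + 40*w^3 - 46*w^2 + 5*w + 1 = 40*w^3 + 22*w^2 - 6*w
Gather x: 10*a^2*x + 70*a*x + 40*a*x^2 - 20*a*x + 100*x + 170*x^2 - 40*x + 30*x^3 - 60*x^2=30*x^3 + x^2*(40*a + 110) + x*(10*a^2 + 50*a + 60)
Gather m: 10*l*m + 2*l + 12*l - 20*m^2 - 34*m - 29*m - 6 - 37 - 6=14*l - 20*m^2 + m*(10*l - 63) - 49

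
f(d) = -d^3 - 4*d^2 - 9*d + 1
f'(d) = -3*d^2 - 8*d - 9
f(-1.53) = 8.99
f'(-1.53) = -3.78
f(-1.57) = 9.14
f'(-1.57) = -3.83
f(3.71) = -138.51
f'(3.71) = -79.97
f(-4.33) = 46.16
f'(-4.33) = -30.61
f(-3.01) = 19.12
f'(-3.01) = -12.10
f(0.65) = -6.81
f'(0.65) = -15.47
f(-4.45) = 49.96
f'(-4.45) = -32.81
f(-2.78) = 16.59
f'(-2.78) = -9.95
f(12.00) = -2411.00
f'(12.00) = -537.00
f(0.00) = 1.00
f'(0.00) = -9.00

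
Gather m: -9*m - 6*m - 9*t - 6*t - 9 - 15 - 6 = -15*m - 15*t - 30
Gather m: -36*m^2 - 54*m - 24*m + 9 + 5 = -36*m^2 - 78*m + 14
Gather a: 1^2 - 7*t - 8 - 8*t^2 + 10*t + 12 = -8*t^2 + 3*t + 5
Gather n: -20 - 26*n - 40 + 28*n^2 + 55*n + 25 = 28*n^2 + 29*n - 35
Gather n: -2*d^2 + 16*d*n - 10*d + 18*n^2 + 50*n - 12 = -2*d^2 - 10*d + 18*n^2 + n*(16*d + 50) - 12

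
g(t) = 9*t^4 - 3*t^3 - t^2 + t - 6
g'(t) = 36*t^3 - 9*t^2 - 2*t + 1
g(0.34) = -5.77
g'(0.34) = 0.69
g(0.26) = -5.82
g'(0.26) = 0.50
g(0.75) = -4.23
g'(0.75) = 9.62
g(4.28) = 2764.83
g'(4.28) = 2650.07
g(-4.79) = 5033.86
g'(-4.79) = -4152.40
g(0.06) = -5.94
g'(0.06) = 0.86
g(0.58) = -5.32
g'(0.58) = 3.84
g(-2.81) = 610.99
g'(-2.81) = -863.21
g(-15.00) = 465504.00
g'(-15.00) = -123494.00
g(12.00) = 181302.00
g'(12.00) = 60889.00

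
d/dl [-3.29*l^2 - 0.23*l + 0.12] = -6.58*l - 0.23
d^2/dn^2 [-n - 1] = 0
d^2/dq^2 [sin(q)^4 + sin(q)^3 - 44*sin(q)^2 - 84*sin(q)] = -16*sin(q)^4 - 9*sin(q)^3 + 188*sin(q)^2 + 90*sin(q) - 88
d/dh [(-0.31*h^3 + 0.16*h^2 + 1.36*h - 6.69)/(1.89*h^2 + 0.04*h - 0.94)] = (-0.5859*h^4 - 0.0248*h^3 - 1.6898*h^2 + 24.9874*h - 1.0108)/(3.5721*h^4 + 0.1512*h^3 - 3.5516*h^2 - 0.0752*h + 0.8836)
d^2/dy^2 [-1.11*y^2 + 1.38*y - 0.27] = -2.22000000000000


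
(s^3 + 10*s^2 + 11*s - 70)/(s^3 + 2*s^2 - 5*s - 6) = (s^2 + 12*s + 35)/(s^2 + 4*s + 3)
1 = 1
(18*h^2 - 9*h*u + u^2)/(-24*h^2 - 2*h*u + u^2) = (-3*h + u)/(4*h + u)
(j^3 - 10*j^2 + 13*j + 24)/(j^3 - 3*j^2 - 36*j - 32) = (j - 3)/(j + 4)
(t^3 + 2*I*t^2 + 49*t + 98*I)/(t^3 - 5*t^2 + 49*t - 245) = (t + 2*I)/(t - 5)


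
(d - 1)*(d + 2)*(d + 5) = d^3 + 6*d^2 + 3*d - 10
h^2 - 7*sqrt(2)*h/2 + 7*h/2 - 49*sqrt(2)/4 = (h + 7/2)*(h - 7*sqrt(2)/2)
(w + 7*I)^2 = w^2 + 14*I*w - 49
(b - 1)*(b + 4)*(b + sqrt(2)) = b^3 + sqrt(2)*b^2 + 3*b^2 - 4*b + 3*sqrt(2)*b - 4*sqrt(2)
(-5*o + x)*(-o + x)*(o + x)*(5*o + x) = 25*o^4 - 26*o^2*x^2 + x^4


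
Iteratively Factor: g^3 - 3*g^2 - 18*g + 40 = (g - 5)*(g^2 + 2*g - 8) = (g - 5)*(g + 4)*(g - 2)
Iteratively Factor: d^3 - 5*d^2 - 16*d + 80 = (d + 4)*(d^2 - 9*d + 20) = (d - 5)*(d + 4)*(d - 4)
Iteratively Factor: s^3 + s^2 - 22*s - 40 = (s + 2)*(s^2 - s - 20) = (s + 2)*(s + 4)*(s - 5)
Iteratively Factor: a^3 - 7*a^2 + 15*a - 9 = (a - 3)*(a^2 - 4*a + 3) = (a - 3)*(a - 1)*(a - 3)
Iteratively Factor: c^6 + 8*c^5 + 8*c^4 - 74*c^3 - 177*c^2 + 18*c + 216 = (c + 4)*(c^5 + 4*c^4 - 8*c^3 - 42*c^2 - 9*c + 54) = (c - 3)*(c + 4)*(c^4 + 7*c^3 + 13*c^2 - 3*c - 18) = (c - 3)*(c + 2)*(c + 4)*(c^3 + 5*c^2 + 3*c - 9) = (c - 3)*(c + 2)*(c + 3)*(c + 4)*(c^2 + 2*c - 3) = (c - 3)*(c + 2)*(c + 3)^2*(c + 4)*(c - 1)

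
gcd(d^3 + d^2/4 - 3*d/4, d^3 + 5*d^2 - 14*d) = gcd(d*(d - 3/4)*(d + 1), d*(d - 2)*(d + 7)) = d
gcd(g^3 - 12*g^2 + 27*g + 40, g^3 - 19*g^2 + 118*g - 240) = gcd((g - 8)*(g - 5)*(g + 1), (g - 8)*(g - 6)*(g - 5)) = g^2 - 13*g + 40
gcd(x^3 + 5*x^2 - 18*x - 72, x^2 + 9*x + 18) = x^2 + 9*x + 18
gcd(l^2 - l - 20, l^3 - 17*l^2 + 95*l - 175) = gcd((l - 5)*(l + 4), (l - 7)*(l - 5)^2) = l - 5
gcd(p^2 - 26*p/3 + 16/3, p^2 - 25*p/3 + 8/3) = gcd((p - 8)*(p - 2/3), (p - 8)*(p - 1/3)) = p - 8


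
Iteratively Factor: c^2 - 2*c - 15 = (c + 3)*(c - 5)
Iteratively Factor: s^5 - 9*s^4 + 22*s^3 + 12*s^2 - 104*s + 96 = (s - 2)*(s^4 - 7*s^3 + 8*s^2 + 28*s - 48) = (s - 2)*(s + 2)*(s^3 - 9*s^2 + 26*s - 24) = (s - 4)*(s - 2)*(s + 2)*(s^2 - 5*s + 6) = (s - 4)*(s - 3)*(s - 2)*(s + 2)*(s - 2)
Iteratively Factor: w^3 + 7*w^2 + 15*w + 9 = (w + 1)*(w^2 + 6*w + 9) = (w + 1)*(w + 3)*(w + 3)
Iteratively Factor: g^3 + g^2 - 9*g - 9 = (g + 3)*(g^2 - 2*g - 3) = (g - 3)*(g + 3)*(g + 1)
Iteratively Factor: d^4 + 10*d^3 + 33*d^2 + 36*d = (d + 4)*(d^3 + 6*d^2 + 9*d) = (d + 3)*(d + 4)*(d^2 + 3*d) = d*(d + 3)*(d + 4)*(d + 3)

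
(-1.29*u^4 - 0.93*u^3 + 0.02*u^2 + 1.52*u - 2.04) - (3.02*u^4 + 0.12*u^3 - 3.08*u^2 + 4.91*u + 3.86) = -4.31*u^4 - 1.05*u^3 + 3.1*u^2 - 3.39*u - 5.9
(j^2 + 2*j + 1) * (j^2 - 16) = j^4 + 2*j^3 - 15*j^2 - 32*j - 16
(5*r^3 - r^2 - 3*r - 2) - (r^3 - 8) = 4*r^3 - r^2 - 3*r + 6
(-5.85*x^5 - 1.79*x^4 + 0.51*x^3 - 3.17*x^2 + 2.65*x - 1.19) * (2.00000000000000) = -11.7*x^5 - 3.58*x^4 + 1.02*x^3 - 6.34*x^2 + 5.3*x - 2.38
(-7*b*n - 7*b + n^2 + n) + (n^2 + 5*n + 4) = -7*b*n - 7*b + 2*n^2 + 6*n + 4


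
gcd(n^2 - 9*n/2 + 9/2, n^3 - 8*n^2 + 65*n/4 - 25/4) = 1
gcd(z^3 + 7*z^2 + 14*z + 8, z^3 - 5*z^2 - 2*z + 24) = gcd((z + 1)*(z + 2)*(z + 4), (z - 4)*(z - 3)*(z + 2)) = z + 2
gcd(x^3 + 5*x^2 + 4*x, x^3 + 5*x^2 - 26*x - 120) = x + 4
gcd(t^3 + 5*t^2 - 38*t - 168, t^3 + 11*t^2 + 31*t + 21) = t + 7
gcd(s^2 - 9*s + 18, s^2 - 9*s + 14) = 1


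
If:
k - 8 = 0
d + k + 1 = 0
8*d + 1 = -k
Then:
No Solution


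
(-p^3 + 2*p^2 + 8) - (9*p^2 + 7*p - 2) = -p^3 - 7*p^2 - 7*p + 10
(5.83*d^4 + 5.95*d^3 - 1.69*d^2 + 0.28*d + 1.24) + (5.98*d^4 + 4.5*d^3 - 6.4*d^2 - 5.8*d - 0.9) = 11.81*d^4 + 10.45*d^3 - 8.09*d^2 - 5.52*d + 0.34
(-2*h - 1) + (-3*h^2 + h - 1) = -3*h^2 - h - 2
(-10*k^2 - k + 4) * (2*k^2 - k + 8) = -20*k^4 + 8*k^3 - 71*k^2 - 12*k + 32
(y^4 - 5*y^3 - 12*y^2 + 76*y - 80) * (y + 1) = y^5 - 4*y^4 - 17*y^3 + 64*y^2 - 4*y - 80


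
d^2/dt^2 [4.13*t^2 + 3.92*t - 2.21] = 8.26000000000000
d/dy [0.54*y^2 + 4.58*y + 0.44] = 1.08*y + 4.58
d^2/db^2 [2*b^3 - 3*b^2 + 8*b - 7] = 12*b - 6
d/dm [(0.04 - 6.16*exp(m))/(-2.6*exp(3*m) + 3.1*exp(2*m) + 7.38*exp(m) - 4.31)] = (-32.032*exp(3*m) + 19.408*exp(2*m) - 0.247999999999998*exp(m) + 26.2544)*exp(m)/(6.76*exp(6*m) - 16.12*exp(5*m) - 28.766*exp(4*m) + 68.168*exp(3*m) + 27.7424*exp(2*m) - 63.6156*exp(m) + 18.5761)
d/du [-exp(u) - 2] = -exp(u)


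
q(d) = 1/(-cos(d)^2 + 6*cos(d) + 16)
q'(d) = (-2*sin(d)*cos(d) + 6*sin(d))/(-cos(d)^2 + 6*cos(d) + 16)^2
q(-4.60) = 0.07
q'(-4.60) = 0.03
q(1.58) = 0.06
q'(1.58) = 0.02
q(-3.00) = 0.11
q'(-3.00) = -0.01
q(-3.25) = 0.11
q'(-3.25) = 0.01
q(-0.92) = 0.05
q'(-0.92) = -0.01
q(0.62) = 0.05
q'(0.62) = 0.01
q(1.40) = 0.06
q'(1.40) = 0.02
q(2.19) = 0.08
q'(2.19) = 0.04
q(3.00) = 0.11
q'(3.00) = 0.01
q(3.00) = 0.11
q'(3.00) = 0.01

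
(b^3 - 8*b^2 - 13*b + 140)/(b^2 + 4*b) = b - 12 + 35/b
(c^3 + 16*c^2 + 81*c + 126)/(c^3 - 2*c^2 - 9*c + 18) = (c^2 + 13*c + 42)/(c^2 - 5*c + 6)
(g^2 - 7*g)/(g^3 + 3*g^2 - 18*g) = (g - 7)/(g^2 + 3*g - 18)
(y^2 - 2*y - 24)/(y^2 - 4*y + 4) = (y^2 - 2*y - 24)/(y^2 - 4*y + 4)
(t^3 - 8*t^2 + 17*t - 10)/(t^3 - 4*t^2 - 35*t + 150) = (t^2 - 3*t + 2)/(t^2 + t - 30)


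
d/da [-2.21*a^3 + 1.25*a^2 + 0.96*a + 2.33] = -6.63*a^2 + 2.5*a + 0.96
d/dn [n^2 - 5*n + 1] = 2*n - 5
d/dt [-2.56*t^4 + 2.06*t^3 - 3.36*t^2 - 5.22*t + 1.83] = -10.24*t^3 + 6.18*t^2 - 6.72*t - 5.22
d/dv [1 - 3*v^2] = -6*v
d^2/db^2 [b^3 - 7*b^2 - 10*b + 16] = 6*b - 14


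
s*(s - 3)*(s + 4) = s^3 + s^2 - 12*s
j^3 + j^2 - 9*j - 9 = (j - 3)*(j + 1)*(j + 3)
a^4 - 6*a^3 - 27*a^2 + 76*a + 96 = (a - 8)*(a - 3)*(a + 1)*(a + 4)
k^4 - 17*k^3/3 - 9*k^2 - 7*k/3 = k*(k - 7)*(k + 1/3)*(k + 1)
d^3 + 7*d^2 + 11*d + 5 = (d + 1)^2*(d + 5)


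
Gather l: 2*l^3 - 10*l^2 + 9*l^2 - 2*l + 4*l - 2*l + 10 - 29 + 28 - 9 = 2*l^3 - l^2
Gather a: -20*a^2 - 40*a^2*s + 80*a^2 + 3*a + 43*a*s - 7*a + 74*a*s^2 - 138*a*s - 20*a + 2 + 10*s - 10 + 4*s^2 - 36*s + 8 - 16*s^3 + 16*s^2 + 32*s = a^2*(60 - 40*s) + a*(74*s^2 - 95*s - 24) - 16*s^3 + 20*s^2 + 6*s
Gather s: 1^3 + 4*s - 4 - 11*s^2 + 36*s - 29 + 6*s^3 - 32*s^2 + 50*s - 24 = 6*s^3 - 43*s^2 + 90*s - 56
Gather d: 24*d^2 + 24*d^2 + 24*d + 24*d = 48*d^2 + 48*d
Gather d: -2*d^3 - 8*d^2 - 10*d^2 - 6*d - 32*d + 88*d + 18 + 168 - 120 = -2*d^3 - 18*d^2 + 50*d + 66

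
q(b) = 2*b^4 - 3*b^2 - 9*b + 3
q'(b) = 8*b^3 - 6*b - 9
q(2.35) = 26.28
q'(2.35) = 80.72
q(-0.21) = 4.76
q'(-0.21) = -7.81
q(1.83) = -1.09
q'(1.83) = 29.05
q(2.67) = 59.23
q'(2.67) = 127.25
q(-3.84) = 428.19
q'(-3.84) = -438.94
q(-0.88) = 9.80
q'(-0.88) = -9.17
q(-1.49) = 19.61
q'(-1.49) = -26.52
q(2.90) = 93.13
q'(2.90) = 168.71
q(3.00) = 111.00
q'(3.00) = 189.00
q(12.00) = 40935.00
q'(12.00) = 13743.00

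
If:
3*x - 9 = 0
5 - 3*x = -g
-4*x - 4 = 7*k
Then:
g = 4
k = -16/7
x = 3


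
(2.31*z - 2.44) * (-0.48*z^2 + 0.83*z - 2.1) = -1.1088*z^3 + 3.0885*z^2 - 6.8762*z + 5.124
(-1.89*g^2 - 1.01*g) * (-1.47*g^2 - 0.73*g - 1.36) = 2.7783*g^4 + 2.8644*g^3 + 3.3077*g^2 + 1.3736*g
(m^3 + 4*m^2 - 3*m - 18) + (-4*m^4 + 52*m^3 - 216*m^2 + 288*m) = -4*m^4 + 53*m^3 - 212*m^2 + 285*m - 18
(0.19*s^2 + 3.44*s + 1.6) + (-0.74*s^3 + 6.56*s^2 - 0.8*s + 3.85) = -0.74*s^3 + 6.75*s^2 + 2.64*s + 5.45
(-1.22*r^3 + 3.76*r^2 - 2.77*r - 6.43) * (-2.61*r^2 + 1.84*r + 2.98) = 3.1842*r^5 - 12.0584*r^4 + 10.5125*r^3 + 22.8903*r^2 - 20.0858*r - 19.1614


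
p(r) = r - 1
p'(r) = 1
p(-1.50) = -2.50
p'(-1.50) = 1.00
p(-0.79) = -1.79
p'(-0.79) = 1.00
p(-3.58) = -4.58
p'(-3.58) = 1.00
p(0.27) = -0.73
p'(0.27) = 1.00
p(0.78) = -0.22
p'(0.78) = 1.00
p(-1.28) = -2.28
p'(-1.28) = 1.00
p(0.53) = -0.47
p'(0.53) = 1.00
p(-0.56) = -1.56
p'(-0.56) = 1.00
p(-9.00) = -10.00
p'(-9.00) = 1.00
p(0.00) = -1.00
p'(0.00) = 1.00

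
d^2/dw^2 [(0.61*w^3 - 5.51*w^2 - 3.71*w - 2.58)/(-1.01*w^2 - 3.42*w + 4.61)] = (1.77635683940025e-15*w^5 - 3.5527136788005e-15*w^4 - 50.446192*w^3 + 227.426106*w^2 + 79.333116*w + 435.562246)/(1.030301*w^6 + 10.466226*w^5 + 21.332109*w^4 - 55.541484*w^3 - 97.367349*w^2 + 218.046546*w - 97.972181)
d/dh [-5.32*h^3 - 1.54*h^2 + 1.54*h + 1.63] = -15.96*h^2 - 3.08*h + 1.54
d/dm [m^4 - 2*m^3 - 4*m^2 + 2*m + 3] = 4*m^3 - 6*m^2 - 8*m + 2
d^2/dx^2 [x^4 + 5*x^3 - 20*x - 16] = 6*x*(2*x + 5)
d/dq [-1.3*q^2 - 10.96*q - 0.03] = -2.6*q - 10.96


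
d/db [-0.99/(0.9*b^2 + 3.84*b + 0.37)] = (1.782*b + 3.8016)/(0.9*b^2 + 3.84*b + 0.37)^2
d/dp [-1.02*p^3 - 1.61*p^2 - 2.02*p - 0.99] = -3.06*p^2 - 3.22*p - 2.02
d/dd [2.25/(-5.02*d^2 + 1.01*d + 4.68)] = (22.59*d - 2.2725)/(-5.02*d^2 + 1.01*d + 4.68)^2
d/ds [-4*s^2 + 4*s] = 4 - 8*s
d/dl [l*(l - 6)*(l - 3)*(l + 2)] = 4*l^3 - 21*l^2 + 36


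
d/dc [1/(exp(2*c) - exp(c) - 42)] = (1 - 2*exp(c))*exp(c)/(-exp(2*c) + exp(c) + 42)^2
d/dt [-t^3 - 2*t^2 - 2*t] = -3*t^2 - 4*t - 2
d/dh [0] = 0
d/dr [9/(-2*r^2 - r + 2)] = 9*(4*r + 1)/(2*r^2 + r - 2)^2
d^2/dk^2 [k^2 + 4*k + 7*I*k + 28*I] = 2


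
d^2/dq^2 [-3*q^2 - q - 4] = -6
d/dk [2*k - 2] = 2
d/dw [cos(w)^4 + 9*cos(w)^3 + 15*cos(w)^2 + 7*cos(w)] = -(4*cos(w)^3 + 27*cos(w)^2 + 30*cos(w) + 7)*sin(w)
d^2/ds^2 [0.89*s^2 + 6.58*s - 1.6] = 1.78000000000000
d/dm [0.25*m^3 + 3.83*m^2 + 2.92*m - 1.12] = 0.75*m^2 + 7.66*m + 2.92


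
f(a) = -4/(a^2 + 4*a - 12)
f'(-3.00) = -0.04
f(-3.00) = 0.27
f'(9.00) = 0.01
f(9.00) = -0.04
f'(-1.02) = 0.03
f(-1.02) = 0.27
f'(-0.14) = 0.09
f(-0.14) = 0.32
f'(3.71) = 0.17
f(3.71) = -0.24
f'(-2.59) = -0.02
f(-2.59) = 0.26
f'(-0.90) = 0.04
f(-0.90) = 0.27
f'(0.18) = 0.14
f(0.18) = 0.36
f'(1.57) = 2.70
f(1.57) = 1.23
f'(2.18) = 15.42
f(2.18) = -2.72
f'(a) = -4*(-2*a - 4)/(a^2 + 4*a - 12)^2 = 8*(a + 2)/(a^2 + 4*a - 12)^2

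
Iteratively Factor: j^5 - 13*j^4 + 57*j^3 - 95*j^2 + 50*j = (j - 5)*(j^4 - 8*j^3 + 17*j^2 - 10*j) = (j - 5)*(j - 1)*(j^3 - 7*j^2 + 10*j) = (j - 5)^2*(j - 1)*(j^2 - 2*j) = j*(j - 5)^2*(j - 1)*(j - 2)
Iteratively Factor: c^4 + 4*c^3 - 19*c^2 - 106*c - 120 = (c + 3)*(c^3 + c^2 - 22*c - 40) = (c - 5)*(c + 3)*(c^2 + 6*c + 8) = (c - 5)*(c + 3)*(c + 4)*(c + 2)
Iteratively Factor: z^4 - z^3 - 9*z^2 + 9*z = (z - 1)*(z^3 - 9*z) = (z - 1)*(z + 3)*(z^2 - 3*z) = z*(z - 1)*(z + 3)*(z - 3)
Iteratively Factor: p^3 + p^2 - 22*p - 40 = (p + 2)*(p^2 - p - 20) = (p + 2)*(p + 4)*(p - 5)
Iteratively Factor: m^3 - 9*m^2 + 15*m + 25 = (m - 5)*(m^2 - 4*m - 5) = (m - 5)^2*(m + 1)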